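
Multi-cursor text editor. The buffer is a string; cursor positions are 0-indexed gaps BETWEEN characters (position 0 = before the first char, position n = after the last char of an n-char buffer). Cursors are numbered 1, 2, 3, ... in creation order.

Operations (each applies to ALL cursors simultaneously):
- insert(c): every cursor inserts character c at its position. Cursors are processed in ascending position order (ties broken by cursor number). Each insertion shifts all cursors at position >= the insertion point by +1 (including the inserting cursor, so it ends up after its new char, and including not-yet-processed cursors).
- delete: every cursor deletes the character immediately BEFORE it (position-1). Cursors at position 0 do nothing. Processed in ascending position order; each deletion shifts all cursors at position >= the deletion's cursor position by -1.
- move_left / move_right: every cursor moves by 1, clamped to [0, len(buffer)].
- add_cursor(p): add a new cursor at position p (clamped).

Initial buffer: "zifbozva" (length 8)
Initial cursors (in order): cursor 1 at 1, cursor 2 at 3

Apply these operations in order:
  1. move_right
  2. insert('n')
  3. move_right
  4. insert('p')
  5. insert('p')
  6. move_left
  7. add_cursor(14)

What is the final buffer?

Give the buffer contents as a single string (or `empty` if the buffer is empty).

Answer: zinfppbnoppzva

Derivation:
After op 1 (move_right): buffer="zifbozva" (len 8), cursors c1@2 c2@4, authorship ........
After op 2 (insert('n')): buffer="zinfbnozva" (len 10), cursors c1@3 c2@6, authorship ..1..2....
After op 3 (move_right): buffer="zinfbnozva" (len 10), cursors c1@4 c2@7, authorship ..1..2....
After op 4 (insert('p')): buffer="zinfpbnopzva" (len 12), cursors c1@5 c2@9, authorship ..1.1.2.2...
After op 5 (insert('p')): buffer="zinfppbnoppzva" (len 14), cursors c1@6 c2@11, authorship ..1.11.2.22...
After op 6 (move_left): buffer="zinfppbnoppzva" (len 14), cursors c1@5 c2@10, authorship ..1.11.2.22...
After op 7 (add_cursor(14)): buffer="zinfppbnoppzva" (len 14), cursors c1@5 c2@10 c3@14, authorship ..1.11.2.22...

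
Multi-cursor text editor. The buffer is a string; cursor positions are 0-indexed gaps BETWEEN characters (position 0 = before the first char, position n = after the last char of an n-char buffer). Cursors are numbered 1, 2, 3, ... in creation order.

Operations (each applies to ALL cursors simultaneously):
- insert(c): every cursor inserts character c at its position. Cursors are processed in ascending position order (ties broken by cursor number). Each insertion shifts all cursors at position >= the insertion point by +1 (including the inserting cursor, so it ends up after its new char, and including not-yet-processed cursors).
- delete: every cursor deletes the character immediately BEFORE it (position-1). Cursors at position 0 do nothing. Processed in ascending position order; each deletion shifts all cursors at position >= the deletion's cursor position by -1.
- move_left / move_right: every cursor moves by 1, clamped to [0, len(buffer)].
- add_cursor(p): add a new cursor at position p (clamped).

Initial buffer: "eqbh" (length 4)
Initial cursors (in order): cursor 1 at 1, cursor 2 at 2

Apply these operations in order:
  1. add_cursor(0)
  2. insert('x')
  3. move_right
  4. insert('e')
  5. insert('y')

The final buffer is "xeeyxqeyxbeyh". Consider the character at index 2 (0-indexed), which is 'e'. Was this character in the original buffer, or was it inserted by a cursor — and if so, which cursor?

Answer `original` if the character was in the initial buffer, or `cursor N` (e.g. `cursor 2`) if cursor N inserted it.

After op 1 (add_cursor(0)): buffer="eqbh" (len 4), cursors c3@0 c1@1 c2@2, authorship ....
After op 2 (insert('x')): buffer="xexqxbh" (len 7), cursors c3@1 c1@3 c2@5, authorship 3.1.2..
After op 3 (move_right): buffer="xexqxbh" (len 7), cursors c3@2 c1@4 c2@6, authorship 3.1.2..
After op 4 (insert('e')): buffer="xeexqexbeh" (len 10), cursors c3@3 c1@6 c2@9, authorship 3.31.12.2.
After op 5 (insert('y')): buffer="xeeyxqeyxbeyh" (len 13), cursors c3@4 c1@8 c2@12, authorship 3.331.112.22.
Authorship (.=original, N=cursor N): 3 . 3 3 1 . 1 1 2 . 2 2 .
Index 2: author = 3

Answer: cursor 3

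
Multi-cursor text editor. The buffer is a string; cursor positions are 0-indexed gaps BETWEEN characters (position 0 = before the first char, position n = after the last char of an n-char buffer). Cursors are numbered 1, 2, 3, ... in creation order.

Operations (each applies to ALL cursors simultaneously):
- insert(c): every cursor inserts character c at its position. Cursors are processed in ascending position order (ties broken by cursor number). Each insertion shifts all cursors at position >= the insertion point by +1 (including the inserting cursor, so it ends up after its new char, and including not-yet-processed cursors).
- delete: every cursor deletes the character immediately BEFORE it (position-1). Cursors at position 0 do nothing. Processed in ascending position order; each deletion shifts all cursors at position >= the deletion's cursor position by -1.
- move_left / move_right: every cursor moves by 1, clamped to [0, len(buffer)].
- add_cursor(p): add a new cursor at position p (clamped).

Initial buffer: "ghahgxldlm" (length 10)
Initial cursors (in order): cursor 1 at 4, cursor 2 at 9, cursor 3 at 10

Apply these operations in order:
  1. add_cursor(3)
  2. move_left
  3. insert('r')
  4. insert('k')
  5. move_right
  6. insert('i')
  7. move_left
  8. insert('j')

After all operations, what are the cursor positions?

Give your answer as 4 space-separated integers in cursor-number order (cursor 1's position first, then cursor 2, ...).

Answer: 11 20 25 6

Derivation:
After op 1 (add_cursor(3)): buffer="ghahgxldlm" (len 10), cursors c4@3 c1@4 c2@9 c3@10, authorship ..........
After op 2 (move_left): buffer="ghahgxldlm" (len 10), cursors c4@2 c1@3 c2@8 c3@9, authorship ..........
After op 3 (insert('r')): buffer="ghrarhgxldrlrm" (len 14), cursors c4@3 c1@5 c2@11 c3@13, authorship ..4.1.....2.3.
After op 4 (insert('k')): buffer="ghrkarkhgxldrklrkm" (len 18), cursors c4@4 c1@7 c2@14 c3@17, authorship ..44.11.....22.33.
After op 5 (move_right): buffer="ghrkarkhgxldrklrkm" (len 18), cursors c4@5 c1@8 c2@15 c3@18, authorship ..44.11.....22.33.
After op 6 (insert('i')): buffer="ghrkairkhigxldrklirkmi" (len 22), cursors c4@6 c1@10 c2@18 c3@22, authorship ..44.411.1....22.233.3
After op 7 (move_left): buffer="ghrkairkhigxldrklirkmi" (len 22), cursors c4@5 c1@9 c2@17 c3@21, authorship ..44.411.1....22.233.3
After op 8 (insert('j')): buffer="ghrkajirkhjigxldrkljirkmji" (len 26), cursors c4@6 c1@11 c2@20 c3@25, authorship ..44.4411.11....22.2233.33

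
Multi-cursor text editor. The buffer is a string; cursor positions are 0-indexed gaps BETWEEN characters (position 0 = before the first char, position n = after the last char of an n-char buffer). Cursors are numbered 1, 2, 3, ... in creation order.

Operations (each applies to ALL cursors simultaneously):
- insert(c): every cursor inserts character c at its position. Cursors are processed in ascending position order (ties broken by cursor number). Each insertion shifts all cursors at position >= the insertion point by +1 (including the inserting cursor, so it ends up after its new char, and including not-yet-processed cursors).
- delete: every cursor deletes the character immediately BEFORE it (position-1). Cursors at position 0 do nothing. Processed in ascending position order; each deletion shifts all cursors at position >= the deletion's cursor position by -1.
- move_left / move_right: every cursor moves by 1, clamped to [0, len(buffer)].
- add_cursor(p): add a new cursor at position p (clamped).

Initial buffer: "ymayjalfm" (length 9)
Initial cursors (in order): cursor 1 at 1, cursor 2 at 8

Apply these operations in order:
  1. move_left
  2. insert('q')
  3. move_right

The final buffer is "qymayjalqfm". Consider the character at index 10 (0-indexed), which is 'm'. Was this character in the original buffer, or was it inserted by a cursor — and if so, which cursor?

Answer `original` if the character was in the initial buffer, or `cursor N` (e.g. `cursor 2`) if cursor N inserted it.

Answer: original

Derivation:
After op 1 (move_left): buffer="ymayjalfm" (len 9), cursors c1@0 c2@7, authorship .........
After op 2 (insert('q')): buffer="qymayjalqfm" (len 11), cursors c1@1 c2@9, authorship 1.......2..
After op 3 (move_right): buffer="qymayjalqfm" (len 11), cursors c1@2 c2@10, authorship 1.......2..
Authorship (.=original, N=cursor N): 1 . . . . . . . 2 . .
Index 10: author = original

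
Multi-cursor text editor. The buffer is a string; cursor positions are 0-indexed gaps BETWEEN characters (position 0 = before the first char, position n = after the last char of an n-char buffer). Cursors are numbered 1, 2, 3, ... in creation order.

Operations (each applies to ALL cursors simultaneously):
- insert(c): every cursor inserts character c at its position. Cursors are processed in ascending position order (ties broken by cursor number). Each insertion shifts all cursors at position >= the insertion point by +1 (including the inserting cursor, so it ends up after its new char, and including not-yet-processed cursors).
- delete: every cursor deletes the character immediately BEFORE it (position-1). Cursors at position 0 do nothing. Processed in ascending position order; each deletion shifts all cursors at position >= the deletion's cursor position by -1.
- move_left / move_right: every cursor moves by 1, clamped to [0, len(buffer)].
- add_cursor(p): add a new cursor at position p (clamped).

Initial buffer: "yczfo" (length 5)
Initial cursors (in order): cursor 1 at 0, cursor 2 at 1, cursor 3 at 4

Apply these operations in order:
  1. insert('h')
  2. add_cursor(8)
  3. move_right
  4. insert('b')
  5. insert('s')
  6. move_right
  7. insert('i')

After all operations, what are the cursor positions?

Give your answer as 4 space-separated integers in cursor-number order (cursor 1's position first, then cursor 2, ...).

After op 1 (insert('h')): buffer="hyhczfho" (len 8), cursors c1@1 c2@3 c3@7, authorship 1.2...3.
After op 2 (add_cursor(8)): buffer="hyhczfho" (len 8), cursors c1@1 c2@3 c3@7 c4@8, authorship 1.2...3.
After op 3 (move_right): buffer="hyhczfho" (len 8), cursors c1@2 c2@4 c3@8 c4@8, authorship 1.2...3.
After op 4 (insert('b')): buffer="hybhcbzfhobb" (len 12), cursors c1@3 c2@6 c3@12 c4@12, authorship 1.12.2..3.34
After op 5 (insert('s')): buffer="hybshcbszfhobbss" (len 16), cursors c1@4 c2@8 c3@16 c4@16, authorship 1.112.22..3.3434
After op 6 (move_right): buffer="hybshcbszfhobbss" (len 16), cursors c1@5 c2@9 c3@16 c4@16, authorship 1.112.22..3.3434
After op 7 (insert('i')): buffer="hybshicbszifhobbssii" (len 20), cursors c1@6 c2@11 c3@20 c4@20, authorship 1.1121.22.2.3.343434

Answer: 6 11 20 20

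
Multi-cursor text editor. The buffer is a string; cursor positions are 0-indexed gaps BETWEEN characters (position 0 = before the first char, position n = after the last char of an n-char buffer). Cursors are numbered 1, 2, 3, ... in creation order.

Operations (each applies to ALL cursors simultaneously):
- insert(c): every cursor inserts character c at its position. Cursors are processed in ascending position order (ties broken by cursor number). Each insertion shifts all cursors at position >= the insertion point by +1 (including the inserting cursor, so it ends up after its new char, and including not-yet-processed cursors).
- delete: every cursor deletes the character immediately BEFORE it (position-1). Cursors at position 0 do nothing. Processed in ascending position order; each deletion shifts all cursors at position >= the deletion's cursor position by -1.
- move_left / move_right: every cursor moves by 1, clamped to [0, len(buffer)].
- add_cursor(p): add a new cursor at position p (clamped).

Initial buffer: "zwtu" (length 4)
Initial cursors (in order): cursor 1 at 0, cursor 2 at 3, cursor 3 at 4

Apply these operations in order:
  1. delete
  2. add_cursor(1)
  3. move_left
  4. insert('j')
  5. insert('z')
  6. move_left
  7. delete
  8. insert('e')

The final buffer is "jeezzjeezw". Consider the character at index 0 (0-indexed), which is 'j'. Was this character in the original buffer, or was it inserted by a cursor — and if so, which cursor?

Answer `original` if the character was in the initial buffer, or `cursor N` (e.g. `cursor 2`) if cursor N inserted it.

Answer: cursor 1

Derivation:
After op 1 (delete): buffer="zw" (len 2), cursors c1@0 c2@2 c3@2, authorship ..
After op 2 (add_cursor(1)): buffer="zw" (len 2), cursors c1@0 c4@1 c2@2 c3@2, authorship ..
After op 3 (move_left): buffer="zw" (len 2), cursors c1@0 c4@0 c2@1 c3@1, authorship ..
After op 4 (insert('j')): buffer="jjzjjw" (len 6), cursors c1@2 c4@2 c2@5 c3@5, authorship 14.23.
After op 5 (insert('z')): buffer="jjzzzjjzzw" (len 10), cursors c1@4 c4@4 c2@9 c3@9, authorship 1414.2323.
After op 6 (move_left): buffer="jjzzzjjzzw" (len 10), cursors c1@3 c4@3 c2@8 c3@8, authorship 1414.2323.
After op 7 (delete): buffer="jzzjzw" (len 6), cursors c1@1 c4@1 c2@4 c3@4, authorship 14.23.
After op 8 (insert('e')): buffer="jeezzjeezw" (len 10), cursors c1@3 c4@3 c2@8 c3@8, authorship 1144.2233.
Authorship (.=original, N=cursor N): 1 1 4 4 . 2 2 3 3 .
Index 0: author = 1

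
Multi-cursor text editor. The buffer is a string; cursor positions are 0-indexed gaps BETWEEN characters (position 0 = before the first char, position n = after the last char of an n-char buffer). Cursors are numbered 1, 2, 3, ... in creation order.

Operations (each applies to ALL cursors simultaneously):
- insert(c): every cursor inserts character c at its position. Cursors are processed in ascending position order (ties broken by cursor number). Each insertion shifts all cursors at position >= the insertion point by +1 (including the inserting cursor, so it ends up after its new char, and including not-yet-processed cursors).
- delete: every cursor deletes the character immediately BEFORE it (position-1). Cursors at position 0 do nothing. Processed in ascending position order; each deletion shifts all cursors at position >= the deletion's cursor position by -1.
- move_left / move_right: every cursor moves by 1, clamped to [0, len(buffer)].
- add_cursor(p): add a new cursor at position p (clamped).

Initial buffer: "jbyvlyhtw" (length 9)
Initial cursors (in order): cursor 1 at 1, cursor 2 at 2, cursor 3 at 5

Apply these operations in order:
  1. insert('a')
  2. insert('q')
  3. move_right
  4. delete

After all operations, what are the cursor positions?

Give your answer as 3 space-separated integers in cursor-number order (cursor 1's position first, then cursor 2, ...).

Answer: 3 5 9

Derivation:
After op 1 (insert('a')): buffer="jabayvlayhtw" (len 12), cursors c1@2 c2@4 c3@8, authorship .1.2...3....
After op 2 (insert('q')): buffer="jaqbaqyvlaqyhtw" (len 15), cursors c1@3 c2@6 c3@11, authorship .11.22...33....
After op 3 (move_right): buffer="jaqbaqyvlaqyhtw" (len 15), cursors c1@4 c2@7 c3@12, authorship .11.22...33....
After op 4 (delete): buffer="jaqaqvlaqhtw" (len 12), cursors c1@3 c2@5 c3@9, authorship .1122..33...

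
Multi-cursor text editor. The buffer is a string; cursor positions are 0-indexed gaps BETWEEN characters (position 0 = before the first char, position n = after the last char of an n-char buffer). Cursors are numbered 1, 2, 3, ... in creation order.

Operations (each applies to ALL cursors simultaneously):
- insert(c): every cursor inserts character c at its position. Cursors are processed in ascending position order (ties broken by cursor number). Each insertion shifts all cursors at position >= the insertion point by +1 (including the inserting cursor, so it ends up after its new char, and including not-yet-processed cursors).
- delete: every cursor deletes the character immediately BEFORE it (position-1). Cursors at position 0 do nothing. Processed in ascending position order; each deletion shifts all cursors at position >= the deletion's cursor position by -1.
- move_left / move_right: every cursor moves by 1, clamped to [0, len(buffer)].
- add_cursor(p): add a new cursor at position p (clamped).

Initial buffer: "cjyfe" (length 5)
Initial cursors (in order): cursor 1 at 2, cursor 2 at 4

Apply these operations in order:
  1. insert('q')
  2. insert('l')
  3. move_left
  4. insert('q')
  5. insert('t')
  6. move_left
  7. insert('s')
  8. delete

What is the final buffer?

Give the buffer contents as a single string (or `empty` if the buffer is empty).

After op 1 (insert('q')): buffer="cjqyfqe" (len 7), cursors c1@3 c2@6, authorship ..1..2.
After op 2 (insert('l')): buffer="cjqlyfqle" (len 9), cursors c1@4 c2@8, authorship ..11..22.
After op 3 (move_left): buffer="cjqlyfqle" (len 9), cursors c1@3 c2@7, authorship ..11..22.
After op 4 (insert('q')): buffer="cjqqlyfqqle" (len 11), cursors c1@4 c2@9, authorship ..111..222.
After op 5 (insert('t')): buffer="cjqqtlyfqqtle" (len 13), cursors c1@5 c2@11, authorship ..1111..2222.
After op 6 (move_left): buffer="cjqqtlyfqqtle" (len 13), cursors c1@4 c2@10, authorship ..1111..2222.
After op 7 (insert('s')): buffer="cjqqstlyfqqstle" (len 15), cursors c1@5 c2@12, authorship ..11111..22222.
After op 8 (delete): buffer="cjqqtlyfqqtle" (len 13), cursors c1@4 c2@10, authorship ..1111..2222.

Answer: cjqqtlyfqqtle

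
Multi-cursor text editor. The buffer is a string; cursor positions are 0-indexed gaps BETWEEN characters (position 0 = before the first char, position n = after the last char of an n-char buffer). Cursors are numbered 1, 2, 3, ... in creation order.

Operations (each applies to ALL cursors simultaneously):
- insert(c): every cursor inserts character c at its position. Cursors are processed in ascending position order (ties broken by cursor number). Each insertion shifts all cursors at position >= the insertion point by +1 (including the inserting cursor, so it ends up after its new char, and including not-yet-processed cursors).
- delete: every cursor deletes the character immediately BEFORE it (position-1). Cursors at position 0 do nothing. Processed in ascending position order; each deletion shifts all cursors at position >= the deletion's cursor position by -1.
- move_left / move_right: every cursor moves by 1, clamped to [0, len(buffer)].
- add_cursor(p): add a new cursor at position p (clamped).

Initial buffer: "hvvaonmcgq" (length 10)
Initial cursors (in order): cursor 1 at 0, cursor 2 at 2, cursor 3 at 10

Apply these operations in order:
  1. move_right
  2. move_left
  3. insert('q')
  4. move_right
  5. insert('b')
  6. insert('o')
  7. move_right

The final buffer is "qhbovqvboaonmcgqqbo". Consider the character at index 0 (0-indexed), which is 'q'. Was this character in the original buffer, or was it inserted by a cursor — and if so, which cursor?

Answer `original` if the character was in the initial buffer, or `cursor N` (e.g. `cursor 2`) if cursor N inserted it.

Answer: cursor 1

Derivation:
After op 1 (move_right): buffer="hvvaonmcgq" (len 10), cursors c1@1 c2@3 c3@10, authorship ..........
After op 2 (move_left): buffer="hvvaonmcgq" (len 10), cursors c1@0 c2@2 c3@9, authorship ..........
After op 3 (insert('q')): buffer="qhvqvaonmcgqq" (len 13), cursors c1@1 c2@4 c3@12, authorship 1..2.......3.
After op 4 (move_right): buffer="qhvqvaonmcgqq" (len 13), cursors c1@2 c2@5 c3@13, authorship 1..2.......3.
After op 5 (insert('b')): buffer="qhbvqvbaonmcgqqb" (len 16), cursors c1@3 c2@7 c3@16, authorship 1.1.2.2......3.3
After op 6 (insert('o')): buffer="qhbovqvboaonmcgqqbo" (len 19), cursors c1@4 c2@9 c3@19, authorship 1.11.2.22......3.33
After op 7 (move_right): buffer="qhbovqvboaonmcgqqbo" (len 19), cursors c1@5 c2@10 c3@19, authorship 1.11.2.22......3.33
Authorship (.=original, N=cursor N): 1 . 1 1 . 2 . 2 2 . . . . . . 3 . 3 3
Index 0: author = 1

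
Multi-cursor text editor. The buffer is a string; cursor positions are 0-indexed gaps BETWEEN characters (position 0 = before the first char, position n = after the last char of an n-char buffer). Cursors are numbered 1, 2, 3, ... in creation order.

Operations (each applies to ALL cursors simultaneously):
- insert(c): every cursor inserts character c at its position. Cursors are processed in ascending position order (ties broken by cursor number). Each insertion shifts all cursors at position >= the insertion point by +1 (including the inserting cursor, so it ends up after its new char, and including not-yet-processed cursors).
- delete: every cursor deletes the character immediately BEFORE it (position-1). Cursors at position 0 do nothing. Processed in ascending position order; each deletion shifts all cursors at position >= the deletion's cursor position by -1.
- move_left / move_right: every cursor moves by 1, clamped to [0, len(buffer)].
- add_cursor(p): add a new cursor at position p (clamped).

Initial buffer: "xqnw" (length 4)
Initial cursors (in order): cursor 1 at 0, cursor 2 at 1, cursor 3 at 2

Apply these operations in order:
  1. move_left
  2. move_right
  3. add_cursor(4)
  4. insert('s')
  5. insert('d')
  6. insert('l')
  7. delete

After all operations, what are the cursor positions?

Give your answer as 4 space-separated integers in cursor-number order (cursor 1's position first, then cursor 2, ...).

After op 1 (move_left): buffer="xqnw" (len 4), cursors c1@0 c2@0 c3@1, authorship ....
After op 2 (move_right): buffer="xqnw" (len 4), cursors c1@1 c2@1 c3@2, authorship ....
After op 3 (add_cursor(4)): buffer="xqnw" (len 4), cursors c1@1 c2@1 c3@2 c4@4, authorship ....
After op 4 (insert('s')): buffer="xssqsnws" (len 8), cursors c1@3 c2@3 c3@5 c4@8, authorship .12.3..4
After op 5 (insert('d')): buffer="xssddqsdnwsd" (len 12), cursors c1@5 c2@5 c3@8 c4@12, authorship .1212.33..44
After op 6 (insert('l')): buffer="xssddllqsdlnwsdl" (len 16), cursors c1@7 c2@7 c3@11 c4@16, authorship .121212.333..444
After op 7 (delete): buffer="xssddqsdnwsd" (len 12), cursors c1@5 c2@5 c3@8 c4@12, authorship .1212.33..44

Answer: 5 5 8 12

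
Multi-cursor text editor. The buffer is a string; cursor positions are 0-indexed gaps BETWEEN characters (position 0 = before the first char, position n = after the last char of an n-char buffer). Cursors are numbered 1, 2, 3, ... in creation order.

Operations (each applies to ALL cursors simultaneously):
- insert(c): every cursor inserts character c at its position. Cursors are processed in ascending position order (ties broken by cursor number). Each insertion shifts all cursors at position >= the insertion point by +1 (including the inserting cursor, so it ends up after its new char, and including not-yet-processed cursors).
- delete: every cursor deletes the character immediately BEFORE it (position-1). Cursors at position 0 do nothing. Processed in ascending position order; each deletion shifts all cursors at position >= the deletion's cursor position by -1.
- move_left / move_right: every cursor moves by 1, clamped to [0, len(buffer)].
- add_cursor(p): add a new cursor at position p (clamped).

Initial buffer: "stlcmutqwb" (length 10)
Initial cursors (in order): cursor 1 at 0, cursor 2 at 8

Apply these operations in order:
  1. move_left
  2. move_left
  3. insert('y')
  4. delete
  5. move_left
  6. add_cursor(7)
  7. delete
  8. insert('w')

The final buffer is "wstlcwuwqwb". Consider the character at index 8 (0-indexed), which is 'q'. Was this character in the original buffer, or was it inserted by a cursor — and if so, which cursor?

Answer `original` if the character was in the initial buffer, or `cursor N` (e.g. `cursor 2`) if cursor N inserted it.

After op 1 (move_left): buffer="stlcmutqwb" (len 10), cursors c1@0 c2@7, authorship ..........
After op 2 (move_left): buffer="stlcmutqwb" (len 10), cursors c1@0 c2@6, authorship ..........
After op 3 (insert('y')): buffer="ystlcmuytqwb" (len 12), cursors c1@1 c2@8, authorship 1......2....
After op 4 (delete): buffer="stlcmutqwb" (len 10), cursors c1@0 c2@6, authorship ..........
After op 5 (move_left): buffer="stlcmutqwb" (len 10), cursors c1@0 c2@5, authorship ..........
After op 6 (add_cursor(7)): buffer="stlcmutqwb" (len 10), cursors c1@0 c2@5 c3@7, authorship ..........
After op 7 (delete): buffer="stlcuqwb" (len 8), cursors c1@0 c2@4 c3@5, authorship ........
After op 8 (insert('w')): buffer="wstlcwuwqwb" (len 11), cursors c1@1 c2@6 c3@8, authorship 1....2.3...
Authorship (.=original, N=cursor N): 1 . . . . 2 . 3 . . .
Index 8: author = original

Answer: original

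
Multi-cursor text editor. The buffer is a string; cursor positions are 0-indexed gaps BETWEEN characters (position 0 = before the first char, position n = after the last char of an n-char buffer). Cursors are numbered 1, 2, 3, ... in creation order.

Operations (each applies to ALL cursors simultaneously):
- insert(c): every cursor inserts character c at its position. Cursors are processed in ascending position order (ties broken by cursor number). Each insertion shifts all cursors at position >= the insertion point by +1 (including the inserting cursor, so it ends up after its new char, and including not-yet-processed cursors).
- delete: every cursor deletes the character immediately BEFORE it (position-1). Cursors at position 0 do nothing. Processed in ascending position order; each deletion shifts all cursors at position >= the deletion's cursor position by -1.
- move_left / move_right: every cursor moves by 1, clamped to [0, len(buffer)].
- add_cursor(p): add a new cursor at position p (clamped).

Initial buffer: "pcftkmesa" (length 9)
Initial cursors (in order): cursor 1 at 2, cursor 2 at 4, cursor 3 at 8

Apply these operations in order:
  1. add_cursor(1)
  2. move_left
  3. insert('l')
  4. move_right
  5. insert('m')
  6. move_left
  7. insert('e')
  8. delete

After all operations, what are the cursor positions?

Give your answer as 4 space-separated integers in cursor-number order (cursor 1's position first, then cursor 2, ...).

Answer: 5 9 15 2

Derivation:
After op 1 (add_cursor(1)): buffer="pcftkmesa" (len 9), cursors c4@1 c1@2 c2@4 c3@8, authorship .........
After op 2 (move_left): buffer="pcftkmesa" (len 9), cursors c4@0 c1@1 c2@3 c3@7, authorship .........
After op 3 (insert('l')): buffer="lplcfltkmelsa" (len 13), cursors c4@1 c1@3 c2@6 c3@11, authorship 4.1..2....3..
After op 4 (move_right): buffer="lplcfltkmelsa" (len 13), cursors c4@2 c1@4 c2@7 c3@12, authorship 4.1..2....3..
After op 5 (insert('m')): buffer="lpmlcmfltmkmelsma" (len 17), cursors c4@3 c1@6 c2@10 c3@16, authorship 4.41.1.2.2...3.3.
After op 6 (move_left): buffer="lpmlcmfltmkmelsma" (len 17), cursors c4@2 c1@5 c2@9 c3@15, authorship 4.41.1.2.2...3.3.
After op 7 (insert('e')): buffer="lpemlcemfltemkmelsema" (len 21), cursors c4@3 c1@7 c2@12 c3@19, authorship 4.441.11.2.22...3.33.
After op 8 (delete): buffer="lpmlcmfltmkmelsma" (len 17), cursors c4@2 c1@5 c2@9 c3@15, authorship 4.41.1.2.2...3.3.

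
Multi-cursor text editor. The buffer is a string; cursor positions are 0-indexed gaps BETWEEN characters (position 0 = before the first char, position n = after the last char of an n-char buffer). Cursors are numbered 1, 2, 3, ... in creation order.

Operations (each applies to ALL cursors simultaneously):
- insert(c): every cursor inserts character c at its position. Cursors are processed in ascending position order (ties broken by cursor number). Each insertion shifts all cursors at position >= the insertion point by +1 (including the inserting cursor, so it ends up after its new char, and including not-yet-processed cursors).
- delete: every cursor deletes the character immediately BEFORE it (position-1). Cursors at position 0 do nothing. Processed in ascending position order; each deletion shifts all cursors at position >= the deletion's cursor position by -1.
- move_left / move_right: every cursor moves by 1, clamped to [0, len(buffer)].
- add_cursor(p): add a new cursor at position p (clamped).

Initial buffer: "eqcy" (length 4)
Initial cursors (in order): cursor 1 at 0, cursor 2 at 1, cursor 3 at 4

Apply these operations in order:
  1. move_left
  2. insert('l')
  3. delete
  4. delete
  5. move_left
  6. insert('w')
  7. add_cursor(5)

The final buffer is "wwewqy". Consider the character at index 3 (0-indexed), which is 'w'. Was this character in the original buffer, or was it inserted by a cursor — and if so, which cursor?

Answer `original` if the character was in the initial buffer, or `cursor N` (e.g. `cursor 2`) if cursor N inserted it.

Answer: cursor 3

Derivation:
After op 1 (move_left): buffer="eqcy" (len 4), cursors c1@0 c2@0 c3@3, authorship ....
After op 2 (insert('l')): buffer="lleqcly" (len 7), cursors c1@2 c2@2 c3@6, authorship 12...3.
After op 3 (delete): buffer="eqcy" (len 4), cursors c1@0 c2@0 c3@3, authorship ....
After op 4 (delete): buffer="eqy" (len 3), cursors c1@0 c2@0 c3@2, authorship ...
After op 5 (move_left): buffer="eqy" (len 3), cursors c1@0 c2@0 c3@1, authorship ...
After op 6 (insert('w')): buffer="wwewqy" (len 6), cursors c1@2 c2@2 c3@4, authorship 12.3..
After op 7 (add_cursor(5)): buffer="wwewqy" (len 6), cursors c1@2 c2@2 c3@4 c4@5, authorship 12.3..
Authorship (.=original, N=cursor N): 1 2 . 3 . .
Index 3: author = 3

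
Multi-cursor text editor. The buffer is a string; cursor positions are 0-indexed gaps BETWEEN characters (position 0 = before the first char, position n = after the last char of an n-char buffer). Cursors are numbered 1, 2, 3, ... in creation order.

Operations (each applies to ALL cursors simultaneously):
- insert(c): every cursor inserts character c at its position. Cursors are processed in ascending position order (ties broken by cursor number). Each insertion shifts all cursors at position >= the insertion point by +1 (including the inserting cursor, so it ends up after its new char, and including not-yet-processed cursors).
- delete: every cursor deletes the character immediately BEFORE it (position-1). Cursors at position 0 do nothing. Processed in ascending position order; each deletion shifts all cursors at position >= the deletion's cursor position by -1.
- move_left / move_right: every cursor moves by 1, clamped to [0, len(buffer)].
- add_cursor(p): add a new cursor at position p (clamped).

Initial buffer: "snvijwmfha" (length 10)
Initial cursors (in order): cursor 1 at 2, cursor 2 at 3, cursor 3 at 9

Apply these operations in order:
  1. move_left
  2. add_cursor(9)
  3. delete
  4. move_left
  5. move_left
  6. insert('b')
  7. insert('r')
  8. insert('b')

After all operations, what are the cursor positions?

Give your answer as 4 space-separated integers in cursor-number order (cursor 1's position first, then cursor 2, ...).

Answer: 6 6 15 15

Derivation:
After op 1 (move_left): buffer="snvijwmfha" (len 10), cursors c1@1 c2@2 c3@8, authorship ..........
After op 2 (add_cursor(9)): buffer="snvijwmfha" (len 10), cursors c1@1 c2@2 c3@8 c4@9, authorship ..........
After op 3 (delete): buffer="vijwma" (len 6), cursors c1@0 c2@0 c3@5 c4@5, authorship ......
After op 4 (move_left): buffer="vijwma" (len 6), cursors c1@0 c2@0 c3@4 c4@4, authorship ......
After op 5 (move_left): buffer="vijwma" (len 6), cursors c1@0 c2@0 c3@3 c4@3, authorship ......
After op 6 (insert('b')): buffer="bbvijbbwma" (len 10), cursors c1@2 c2@2 c3@7 c4@7, authorship 12...34...
After op 7 (insert('r')): buffer="bbrrvijbbrrwma" (len 14), cursors c1@4 c2@4 c3@11 c4@11, authorship 1212...3434...
After op 8 (insert('b')): buffer="bbrrbbvijbbrrbbwma" (len 18), cursors c1@6 c2@6 c3@15 c4@15, authorship 121212...343434...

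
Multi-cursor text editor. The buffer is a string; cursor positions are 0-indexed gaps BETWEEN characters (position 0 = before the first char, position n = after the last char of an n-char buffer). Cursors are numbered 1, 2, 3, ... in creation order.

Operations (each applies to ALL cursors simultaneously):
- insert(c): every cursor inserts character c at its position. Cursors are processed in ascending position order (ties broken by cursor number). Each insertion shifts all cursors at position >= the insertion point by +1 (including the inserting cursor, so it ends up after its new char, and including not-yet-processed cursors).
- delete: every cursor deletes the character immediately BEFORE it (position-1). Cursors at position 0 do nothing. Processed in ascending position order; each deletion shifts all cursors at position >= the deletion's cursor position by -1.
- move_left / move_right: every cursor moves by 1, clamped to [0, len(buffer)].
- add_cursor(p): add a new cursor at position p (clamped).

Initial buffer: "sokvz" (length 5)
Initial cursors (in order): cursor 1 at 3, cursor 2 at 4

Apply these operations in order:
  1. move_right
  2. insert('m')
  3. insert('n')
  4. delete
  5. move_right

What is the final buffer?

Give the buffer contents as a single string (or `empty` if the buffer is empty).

After op 1 (move_right): buffer="sokvz" (len 5), cursors c1@4 c2@5, authorship .....
After op 2 (insert('m')): buffer="sokvmzm" (len 7), cursors c1@5 c2@7, authorship ....1.2
After op 3 (insert('n')): buffer="sokvmnzmn" (len 9), cursors c1@6 c2@9, authorship ....11.22
After op 4 (delete): buffer="sokvmzm" (len 7), cursors c1@5 c2@7, authorship ....1.2
After op 5 (move_right): buffer="sokvmzm" (len 7), cursors c1@6 c2@7, authorship ....1.2

Answer: sokvmzm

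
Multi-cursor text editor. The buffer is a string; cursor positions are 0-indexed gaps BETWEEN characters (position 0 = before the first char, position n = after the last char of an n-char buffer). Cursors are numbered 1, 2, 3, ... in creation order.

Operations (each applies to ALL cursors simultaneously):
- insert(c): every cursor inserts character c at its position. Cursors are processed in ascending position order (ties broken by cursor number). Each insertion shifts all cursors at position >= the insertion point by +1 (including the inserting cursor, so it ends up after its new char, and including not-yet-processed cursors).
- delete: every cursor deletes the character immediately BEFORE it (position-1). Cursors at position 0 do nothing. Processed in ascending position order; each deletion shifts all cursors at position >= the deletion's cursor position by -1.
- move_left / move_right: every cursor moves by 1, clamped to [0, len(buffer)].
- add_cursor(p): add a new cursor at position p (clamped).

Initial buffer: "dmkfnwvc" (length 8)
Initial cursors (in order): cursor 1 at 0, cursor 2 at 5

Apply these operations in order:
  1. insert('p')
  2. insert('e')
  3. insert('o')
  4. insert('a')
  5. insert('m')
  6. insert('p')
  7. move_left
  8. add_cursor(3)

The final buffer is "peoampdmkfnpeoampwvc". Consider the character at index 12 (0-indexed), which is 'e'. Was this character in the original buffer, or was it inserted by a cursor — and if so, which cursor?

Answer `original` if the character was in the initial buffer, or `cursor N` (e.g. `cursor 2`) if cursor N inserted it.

After op 1 (insert('p')): buffer="pdmkfnpwvc" (len 10), cursors c1@1 c2@7, authorship 1.....2...
After op 2 (insert('e')): buffer="pedmkfnpewvc" (len 12), cursors c1@2 c2@9, authorship 11.....22...
After op 3 (insert('o')): buffer="peodmkfnpeowvc" (len 14), cursors c1@3 c2@11, authorship 111.....222...
After op 4 (insert('a')): buffer="peoadmkfnpeoawvc" (len 16), cursors c1@4 c2@13, authorship 1111.....2222...
After op 5 (insert('m')): buffer="peoamdmkfnpeoamwvc" (len 18), cursors c1@5 c2@15, authorship 11111.....22222...
After op 6 (insert('p')): buffer="peoampdmkfnpeoampwvc" (len 20), cursors c1@6 c2@17, authorship 111111.....222222...
After op 7 (move_left): buffer="peoampdmkfnpeoampwvc" (len 20), cursors c1@5 c2@16, authorship 111111.....222222...
After op 8 (add_cursor(3)): buffer="peoampdmkfnpeoampwvc" (len 20), cursors c3@3 c1@5 c2@16, authorship 111111.....222222...
Authorship (.=original, N=cursor N): 1 1 1 1 1 1 . . . . . 2 2 2 2 2 2 . . .
Index 12: author = 2

Answer: cursor 2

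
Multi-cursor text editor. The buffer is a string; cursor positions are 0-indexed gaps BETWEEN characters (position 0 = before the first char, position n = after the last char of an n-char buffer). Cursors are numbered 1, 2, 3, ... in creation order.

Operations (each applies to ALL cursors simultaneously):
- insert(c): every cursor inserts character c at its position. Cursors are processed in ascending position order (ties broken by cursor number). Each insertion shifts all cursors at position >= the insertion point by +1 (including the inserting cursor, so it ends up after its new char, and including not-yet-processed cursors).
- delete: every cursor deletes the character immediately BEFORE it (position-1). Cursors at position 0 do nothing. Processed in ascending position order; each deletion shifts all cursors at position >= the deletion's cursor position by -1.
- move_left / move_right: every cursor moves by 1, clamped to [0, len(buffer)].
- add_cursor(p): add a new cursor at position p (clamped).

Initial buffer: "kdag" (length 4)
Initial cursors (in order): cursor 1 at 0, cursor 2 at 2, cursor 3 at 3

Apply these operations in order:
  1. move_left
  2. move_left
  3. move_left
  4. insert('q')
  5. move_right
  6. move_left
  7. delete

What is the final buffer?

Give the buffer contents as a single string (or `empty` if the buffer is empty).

After op 1 (move_left): buffer="kdag" (len 4), cursors c1@0 c2@1 c3@2, authorship ....
After op 2 (move_left): buffer="kdag" (len 4), cursors c1@0 c2@0 c3@1, authorship ....
After op 3 (move_left): buffer="kdag" (len 4), cursors c1@0 c2@0 c3@0, authorship ....
After op 4 (insert('q')): buffer="qqqkdag" (len 7), cursors c1@3 c2@3 c3@3, authorship 123....
After op 5 (move_right): buffer="qqqkdag" (len 7), cursors c1@4 c2@4 c3@4, authorship 123....
After op 6 (move_left): buffer="qqqkdag" (len 7), cursors c1@3 c2@3 c3@3, authorship 123....
After op 7 (delete): buffer="kdag" (len 4), cursors c1@0 c2@0 c3@0, authorship ....

Answer: kdag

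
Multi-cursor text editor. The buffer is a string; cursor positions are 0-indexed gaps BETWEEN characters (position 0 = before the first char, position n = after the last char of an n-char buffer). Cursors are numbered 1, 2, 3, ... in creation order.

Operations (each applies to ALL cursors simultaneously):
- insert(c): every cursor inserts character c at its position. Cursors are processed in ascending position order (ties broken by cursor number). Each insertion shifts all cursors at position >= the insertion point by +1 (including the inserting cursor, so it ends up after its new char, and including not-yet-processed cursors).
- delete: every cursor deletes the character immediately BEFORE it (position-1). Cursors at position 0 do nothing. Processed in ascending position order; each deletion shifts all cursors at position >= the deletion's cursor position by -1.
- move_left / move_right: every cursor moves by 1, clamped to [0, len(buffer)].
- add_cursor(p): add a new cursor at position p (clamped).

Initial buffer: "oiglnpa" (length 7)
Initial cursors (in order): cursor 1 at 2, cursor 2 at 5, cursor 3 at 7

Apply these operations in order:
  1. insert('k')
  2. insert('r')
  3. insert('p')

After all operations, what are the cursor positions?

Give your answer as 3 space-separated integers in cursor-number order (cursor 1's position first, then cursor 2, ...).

After op 1 (insert('k')): buffer="oikglnkpak" (len 10), cursors c1@3 c2@7 c3@10, authorship ..1...2..3
After op 2 (insert('r')): buffer="oikrglnkrpakr" (len 13), cursors c1@4 c2@9 c3@13, authorship ..11...22..33
After op 3 (insert('p')): buffer="oikrpglnkrppakrp" (len 16), cursors c1@5 c2@11 c3@16, authorship ..111...222..333

Answer: 5 11 16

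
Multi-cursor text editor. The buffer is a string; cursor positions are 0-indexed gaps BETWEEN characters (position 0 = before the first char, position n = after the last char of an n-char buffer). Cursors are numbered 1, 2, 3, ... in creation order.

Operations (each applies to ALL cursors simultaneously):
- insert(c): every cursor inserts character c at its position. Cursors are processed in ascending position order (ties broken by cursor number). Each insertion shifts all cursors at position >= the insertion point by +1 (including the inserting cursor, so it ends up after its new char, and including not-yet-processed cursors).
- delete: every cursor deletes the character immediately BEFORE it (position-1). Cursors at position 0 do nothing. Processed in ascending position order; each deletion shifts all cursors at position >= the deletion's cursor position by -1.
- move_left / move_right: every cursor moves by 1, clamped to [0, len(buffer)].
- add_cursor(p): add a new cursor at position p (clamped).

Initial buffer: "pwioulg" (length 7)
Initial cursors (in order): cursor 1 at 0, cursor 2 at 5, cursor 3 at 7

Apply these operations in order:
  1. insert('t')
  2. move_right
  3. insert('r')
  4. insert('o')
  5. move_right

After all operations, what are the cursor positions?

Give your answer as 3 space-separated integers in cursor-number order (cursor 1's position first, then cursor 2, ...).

Answer: 5 13 16

Derivation:
After op 1 (insert('t')): buffer="tpwioutlgt" (len 10), cursors c1@1 c2@7 c3@10, authorship 1.....2..3
After op 2 (move_right): buffer="tpwioutlgt" (len 10), cursors c1@2 c2@8 c3@10, authorship 1.....2..3
After op 3 (insert('r')): buffer="tprwioutlrgtr" (len 13), cursors c1@3 c2@10 c3@13, authorship 1.1....2.2.33
After op 4 (insert('o')): buffer="tprowioutlrogtro" (len 16), cursors c1@4 c2@12 c3@16, authorship 1.11....2.22.333
After op 5 (move_right): buffer="tprowioutlrogtro" (len 16), cursors c1@5 c2@13 c3@16, authorship 1.11....2.22.333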